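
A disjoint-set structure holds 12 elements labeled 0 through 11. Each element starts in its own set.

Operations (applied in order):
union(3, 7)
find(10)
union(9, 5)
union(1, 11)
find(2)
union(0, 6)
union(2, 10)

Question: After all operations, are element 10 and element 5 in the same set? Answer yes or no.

Step 1: union(3, 7) -> merged; set of 3 now {3, 7}
Step 2: find(10) -> no change; set of 10 is {10}
Step 3: union(9, 5) -> merged; set of 9 now {5, 9}
Step 4: union(1, 11) -> merged; set of 1 now {1, 11}
Step 5: find(2) -> no change; set of 2 is {2}
Step 6: union(0, 6) -> merged; set of 0 now {0, 6}
Step 7: union(2, 10) -> merged; set of 2 now {2, 10}
Set of 10: {2, 10}; 5 is not a member.

Answer: no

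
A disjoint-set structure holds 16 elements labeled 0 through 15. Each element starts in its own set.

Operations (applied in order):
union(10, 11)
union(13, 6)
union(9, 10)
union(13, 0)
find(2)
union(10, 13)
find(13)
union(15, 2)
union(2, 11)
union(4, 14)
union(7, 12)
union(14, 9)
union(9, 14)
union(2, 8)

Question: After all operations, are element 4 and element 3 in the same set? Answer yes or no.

Step 1: union(10, 11) -> merged; set of 10 now {10, 11}
Step 2: union(13, 6) -> merged; set of 13 now {6, 13}
Step 3: union(9, 10) -> merged; set of 9 now {9, 10, 11}
Step 4: union(13, 0) -> merged; set of 13 now {0, 6, 13}
Step 5: find(2) -> no change; set of 2 is {2}
Step 6: union(10, 13) -> merged; set of 10 now {0, 6, 9, 10, 11, 13}
Step 7: find(13) -> no change; set of 13 is {0, 6, 9, 10, 11, 13}
Step 8: union(15, 2) -> merged; set of 15 now {2, 15}
Step 9: union(2, 11) -> merged; set of 2 now {0, 2, 6, 9, 10, 11, 13, 15}
Step 10: union(4, 14) -> merged; set of 4 now {4, 14}
Step 11: union(7, 12) -> merged; set of 7 now {7, 12}
Step 12: union(14, 9) -> merged; set of 14 now {0, 2, 4, 6, 9, 10, 11, 13, 14, 15}
Step 13: union(9, 14) -> already same set; set of 9 now {0, 2, 4, 6, 9, 10, 11, 13, 14, 15}
Step 14: union(2, 8) -> merged; set of 2 now {0, 2, 4, 6, 8, 9, 10, 11, 13, 14, 15}
Set of 4: {0, 2, 4, 6, 8, 9, 10, 11, 13, 14, 15}; 3 is not a member.

Answer: no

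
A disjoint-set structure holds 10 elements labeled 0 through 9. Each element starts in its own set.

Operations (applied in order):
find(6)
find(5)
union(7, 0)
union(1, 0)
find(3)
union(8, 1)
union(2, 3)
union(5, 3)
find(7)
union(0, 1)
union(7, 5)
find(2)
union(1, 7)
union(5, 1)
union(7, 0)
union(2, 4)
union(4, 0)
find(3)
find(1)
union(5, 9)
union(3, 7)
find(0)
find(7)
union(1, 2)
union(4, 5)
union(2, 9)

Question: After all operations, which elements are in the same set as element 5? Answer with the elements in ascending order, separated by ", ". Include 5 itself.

Answer: 0, 1, 2, 3, 4, 5, 7, 8, 9

Derivation:
Step 1: find(6) -> no change; set of 6 is {6}
Step 2: find(5) -> no change; set of 5 is {5}
Step 3: union(7, 0) -> merged; set of 7 now {0, 7}
Step 4: union(1, 0) -> merged; set of 1 now {0, 1, 7}
Step 5: find(3) -> no change; set of 3 is {3}
Step 6: union(8, 1) -> merged; set of 8 now {0, 1, 7, 8}
Step 7: union(2, 3) -> merged; set of 2 now {2, 3}
Step 8: union(5, 3) -> merged; set of 5 now {2, 3, 5}
Step 9: find(7) -> no change; set of 7 is {0, 1, 7, 8}
Step 10: union(0, 1) -> already same set; set of 0 now {0, 1, 7, 8}
Step 11: union(7, 5) -> merged; set of 7 now {0, 1, 2, 3, 5, 7, 8}
Step 12: find(2) -> no change; set of 2 is {0, 1, 2, 3, 5, 7, 8}
Step 13: union(1, 7) -> already same set; set of 1 now {0, 1, 2, 3, 5, 7, 8}
Step 14: union(5, 1) -> already same set; set of 5 now {0, 1, 2, 3, 5, 7, 8}
Step 15: union(7, 0) -> already same set; set of 7 now {0, 1, 2, 3, 5, 7, 8}
Step 16: union(2, 4) -> merged; set of 2 now {0, 1, 2, 3, 4, 5, 7, 8}
Step 17: union(4, 0) -> already same set; set of 4 now {0, 1, 2, 3, 4, 5, 7, 8}
Step 18: find(3) -> no change; set of 3 is {0, 1, 2, 3, 4, 5, 7, 8}
Step 19: find(1) -> no change; set of 1 is {0, 1, 2, 3, 4, 5, 7, 8}
Step 20: union(5, 9) -> merged; set of 5 now {0, 1, 2, 3, 4, 5, 7, 8, 9}
Step 21: union(3, 7) -> already same set; set of 3 now {0, 1, 2, 3, 4, 5, 7, 8, 9}
Step 22: find(0) -> no change; set of 0 is {0, 1, 2, 3, 4, 5, 7, 8, 9}
Step 23: find(7) -> no change; set of 7 is {0, 1, 2, 3, 4, 5, 7, 8, 9}
Step 24: union(1, 2) -> already same set; set of 1 now {0, 1, 2, 3, 4, 5, 7, 8, 9}
Step 25: union(4, 5) -> already same set; set of 4 now {0, 1, 2, 3, 4, 5, 7, 8, 9}
Step 26: union(2, 9) -> already same set; set of 2 now {0, 1, 2, 3, 4, 5, 7, 8, 9}
Component of 5: {0, 1, 2, 3, 4, 5, 7, 8, 9}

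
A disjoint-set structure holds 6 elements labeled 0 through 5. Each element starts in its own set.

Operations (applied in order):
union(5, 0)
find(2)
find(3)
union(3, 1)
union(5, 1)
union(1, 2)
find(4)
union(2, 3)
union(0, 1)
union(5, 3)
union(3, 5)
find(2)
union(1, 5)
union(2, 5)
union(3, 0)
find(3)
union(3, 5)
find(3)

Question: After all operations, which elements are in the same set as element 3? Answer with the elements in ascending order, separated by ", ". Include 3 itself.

Answer: 0, 1, 2, 3, 5

Derivation:
Step 1: union(5, 0) -> merged; set of 5 now {0, 5}
Step 2: find(2) -> no change; set of 2 is {2}
Step 3: find(3) -> no change; set of 3 is {3}
Step 4: union(3, 1) -> merged; set of 3 now {1, 3}
Step 5: union(5, 1) -> merged; set of 5 now {0, 1, 3, 5}
Step 6: union(1, 2) -> merged; set of 1 now {0, 1, 2, 3, 5}
Step 7: find(4) -> no change; set of 4 is {4}
Step 8: union(2, 3) -> already same set; set of 2 now {0, 1, 2, 3, 5}
Step 9: union(0, 1) -> already same set; set of 0 now {0, 1, 2, 3, 5}
Step 10: union(5, 3) -> already same set; set of 5 now {0, 1, 2, 3, 5}
Step 11: union(3, 5) -> already same set; set of 3 now {0, 1, 2, 3, 5}
Step 12: find(2) -> no change; set of 2 is {0, 1, 2, 3, 5}
Step 13: union(1, 5) -> already same set; set of 1 now {0, 1, 2, 3, 5}
Step 14: union(2, 5) -> already same set; set of 2 now {0, 1, 2, 3, 5}
Step 15: union(3, 0) -> already same set; set of 3 now {0, 1, 2, 3, 5}
Step 16: find(3) -> no change; set of 3 is {0, 1, 2, 3, 5}
Step 17: union(3, 5) -> already same set; set of 3 now {0, 1, 2, 3, 5}
Step 18: find(3) -> no change; set of 3 is {0, 1, 2, 3, 5}
Component of 3: {0, 1, 2, 3, 5}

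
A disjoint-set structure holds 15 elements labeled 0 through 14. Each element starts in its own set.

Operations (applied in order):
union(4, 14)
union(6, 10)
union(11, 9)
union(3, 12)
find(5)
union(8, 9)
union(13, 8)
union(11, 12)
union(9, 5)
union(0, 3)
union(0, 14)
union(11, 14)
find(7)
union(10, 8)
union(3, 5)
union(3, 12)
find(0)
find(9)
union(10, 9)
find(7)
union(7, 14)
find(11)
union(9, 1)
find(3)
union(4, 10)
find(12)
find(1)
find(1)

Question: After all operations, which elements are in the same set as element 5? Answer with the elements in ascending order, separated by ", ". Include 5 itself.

Step 1: union(4, 14) -> merged; set of 4 now {4, 14}
Step 2: union(6, 10) -> merged; set of 6 now {6, 10}
Step 3: union(11, 9) -> merged; set of 11 now {9, 11}
Step 4: union(3, 12) -> merged; set of 3 now {3, 12}
Step 5: find(5) -> no change; set of 5 is {5}
Step 6: union(8, 9) -> merged; set of 8 now {8, 9, 11}
Step 7: union(13, 8) -> merged; set of 13 now {8, 9, 11, 13}
Step 8: union(11, 12) -> merged; set of 11 now {3, 8, 9, 11, 12, 13}
Step 9: union(9, 5) -> merged; set of 9 now {3, 5, 8, 9, 11, 12, 13}
Step 10: union(0, 3) -> merged; set of 0 now {0, 3, 5, 8, 9, 11, 12, 13}
Step 11: union(0, 14) -> merged; set of 0 now {0, 3, 4, 5, 8, 9, 11, 12, 13, 14}
Step 12: union(11, 14) -> already same set; set of 11 now {0, 3, 4, 5, 8, 9, 11, 12, 13, 14}
Step 13: find(7) -> no change; set of 7 is {7}
Step 14: union(10, 8) -> merged; set of 10 now {0, 3, 4, 5, 6, 8, 9, 10, 11, 12, 13, 14}
Step 15: union(3, 5) -> already same set; set of 3 now {0, 3, 4, 5, 6, 8, 9, 10, 11, 12, 13, 14}
Step 16: union(3, 12) -> already same set; set of 3 now {0, 3, 4, 5, 6, 8, 9, 10, 11, 12, 13, 14}
Step 17: find(0) -> no change; set of 0 is {0, 3, 4, 5, 6, 8, 9, 10, 11, 12, 13, 14}
Step 18: find(9) -> no change; set of 9 is {0, 3, 4, 5, 6, 8, 9, 10, 11, 12, 13, 14}
Step 19: union(10, 9) -> already same set; set of 10 now {0, 3, 4, 5, 6, 8, 9, 10, 11, 12, 13, 14}
Step 20: find(7) -> no change; set of 7 is {7}
Step 21: union(7, 14) -> merged; set of 7 now {0, 3, 4, 5, 6, 7, 8, 9, 10, 11, 12, 13, 14}
Step 22: find(11) -> no change; set of 11 is {0, 3, 4, 5, 6, 7, 8, 9, 10, 11, 12, 13, 14}
Step 23: union(9, 1) -> merged; set of 9 now {0, 1, 3, 4, 5, 6, 7, 8, 9, 10, 11, 12, 13, 14}
Step 24: find(3) -> no change; set of 3 is {0, 1, 3, 4, 5, 6, 7, 8, 9, 10, 11, 12, 13, 14}
Step 25: union(4, 10) -> already same set; set of 4 now {0, 1, 3, 4, 5, 6, 7, 8, 9, 10, 11, 12, 13, 14}
Step 26: find(12) -> no change; set of 12 is {0, 1, 3, 4, 5, 6, 7, 8, 9, 10, 11, 12, 13, 14}
Step 27: find(1) -> no change; set of 1 is {0, 1, 3, 4, 5, 6, 7, 8, 9, 10, 11, 12, 13, 14}
Step 28: find(1) -> no change; set of 1 is {0, 1, 3, 4, 5, 6, 7, 8, 9, 10, 11, 12, 13, 14}
Component of 5: {0, 1, 3, 4, 5, 6, 7, 8, 9, 10, 11, 12, 13, 14}

Answer: 0, 1, 3, 4, 5, 6, 7, 8, 9, 10, 11, 12, 13, 14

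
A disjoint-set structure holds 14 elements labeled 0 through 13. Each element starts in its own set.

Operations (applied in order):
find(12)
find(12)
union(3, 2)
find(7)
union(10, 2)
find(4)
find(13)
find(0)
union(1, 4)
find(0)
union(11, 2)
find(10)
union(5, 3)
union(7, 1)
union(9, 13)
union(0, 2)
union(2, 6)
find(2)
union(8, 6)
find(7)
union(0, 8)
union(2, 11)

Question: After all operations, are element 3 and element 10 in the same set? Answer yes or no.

Answer: yes

Derivation:
Step 1: find(12) -> no change; set of 12 is {12}
Step 2: find(12) -> no change; set of 12 is {12}
Step 3: union(3, 2) -> merged; set of 3 now {2, 3}
Step 4: find(7) -> no change; set of 7 is {7}
Step 5: union(10, 2) -> merged; set of 10 now {2, 3, 10}
Step 6: find(4) -> no change; set of 4 is {4}
Step 7: find(13) -> no change; set of 13 is {13}
Step 8: find(0) -> no change; set of 0 is {0}
Step 9: union(1, 4) -> merged; set of 1 now {1, 4}
Step 10: find(0) -> no change; set of 0 is {0}
Step 11: union(11, 2) -> merged; set of 11 now {2, 3, 10, 11}
Step 12: find(10) -> no change; set of 10 is {2, 3, 10, 11}
Step 13: union(5, 3) -> merged; set of 5 now {2, 3, 5, 10, 11}
Step 14: union(7, 1) -> merged; set of 7 now {1, 4, 7}
Step 15: union(9, 13) -> merged; set of 9 now {9, 13}
Step 16: union(0, 2) -> merged; set of 0 now {0, 2, 3, 5, 10, 11}
Step 17: union(2, 6) -> merged; set of 2 now {0, 2, 3, 5, 6, 10, 11}
Step 18: find(2) -> no change; set of 2 is {0, 2, 3, 5, 6, 10, 11}
Step 19: union(8, 6) -> merged; set of 8 now {0, 2, 3, 5, 6, 8, 10, 11}
Step 20: find(7) -> no change; set of 7 is {1, 4, 7}
Step 21: union(0, 8) -> already same set; set of 0 now {0, 2, 3, 5, 6, 8, 10, 11}
Step 22: union(2, 11) -> already same set; set of 2 now {0, 2, 3, 5, 6, 8, 10, 11}
Set of 3: {0, 2, 3, 5, 6, 8, 10, 11}; 10 is a member.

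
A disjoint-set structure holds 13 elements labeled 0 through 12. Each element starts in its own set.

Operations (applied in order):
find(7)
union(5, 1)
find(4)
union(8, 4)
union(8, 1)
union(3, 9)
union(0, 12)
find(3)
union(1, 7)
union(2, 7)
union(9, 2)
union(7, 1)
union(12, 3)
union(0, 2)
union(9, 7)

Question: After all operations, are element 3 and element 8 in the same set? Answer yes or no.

Step 1: find(7) -> no change; set of 7 is {7}
Step 2: union(5, 1) -> merged; set of 5 now {1, 5}
Step 3: find(4) -> no change; set of 4 is {4}
Step 4: union(8, 4) -> merged; set of 8 now {4, 8}
Step 5: union(8, 1) -> merged; set of 8 now {1, 4, 5, 8}
Step 6: union(3, 9) -> merged; set of 3 now {3, 9}
Step 7: union(0, 12) -> merged; set of 0 now {0, 12}
Step 8: find(3) -> no change; set of 3 is {3, 9}
Step 9: union(1, 7) -> merged; set of 1 now {1, 4, 5, 7, 8}
Step 10: union(2, 7) -> merged; set of 2 now {1, 2, 4, 5, 7, 8}
Step 11: union(9, 2) -> merged; set of 9 now {1, 2, 3, 4, 5, 7, 8, 9}
Step 12: union(7, 1) -> already same set; set of 7 now {1, 2, 3, 4, 5, 7, 8, 9}
Step 13: union(12, 3) -> merged; set of 12 now {0, 1, 2, 3, 4, 5, 7, 8, 9, 12}
Step 14: union(0, 2) -> already same set; set of 0 now {0, 1, 2, 3, 4, 5, 7, 8, 9, 12}
Step 15: union(9, 7) -> already same set; set of 9 now {0, 1, 2, 3, 4, 5, 7, 8, 9, 12}
Set of 3: {0, 1, 2, 3, 4, 5, 7, 8, 9, 12}; 8 is a member.

Answer: yes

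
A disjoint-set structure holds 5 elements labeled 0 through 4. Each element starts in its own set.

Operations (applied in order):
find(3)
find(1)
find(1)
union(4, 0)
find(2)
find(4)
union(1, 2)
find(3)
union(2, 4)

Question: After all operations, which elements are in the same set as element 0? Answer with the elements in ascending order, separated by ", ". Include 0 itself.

Answer: 0, 1, 2, 4

Derivation:
Step 1: find(3) -> no change; set of 3 is {3}
Step 2: find(1) -> no change; set of 1 is {1}
Step 3: find(1) -> no change; set of 1 is {1}
Step 4: union(4, 0) -> merged; set of 4 now {0, 4}
Step 5: find(2) -> no change; set of 2 is {2}
Step 6: find(4) -> no change; set of 4 is {0, 4}
Step 7: union(1, 2) -> merged; set of 1 now {1, 2}
Step 8: find(3) -> no change; set of 3 is {3}
Step 9: union(2, 4) -> merged; set of 2 now {0, 1, 2, 4}
Component of 0: {0, 1, 2, 4}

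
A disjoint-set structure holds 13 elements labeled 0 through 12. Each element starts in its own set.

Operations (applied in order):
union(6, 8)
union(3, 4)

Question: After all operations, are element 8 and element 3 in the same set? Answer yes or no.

Step 1: union(6, 8) -> merged; set of 6 now {6, 8}
Step 2: union(3, 4) -> merged; set of 3 now {3, 4}
Set of 8: {6, 8}; 3 is not a member.

Answer: no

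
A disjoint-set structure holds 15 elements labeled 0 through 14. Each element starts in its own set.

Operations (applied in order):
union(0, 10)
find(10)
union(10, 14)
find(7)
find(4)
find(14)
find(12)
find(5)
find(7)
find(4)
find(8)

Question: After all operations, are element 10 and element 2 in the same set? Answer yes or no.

Step 1: union(0, 10) -> merged; set of 0 now {0, 10}
Step 2: find(10) -> no change; set of 10 is {0, 10}
Step 3: union(10, 14) -> merged; set of 10 now {0, 10, 14}
Step 4: find(7) -> no change; set of 7 is {7}
Step 5: find(4) -> no change; set of 4 is {4}
Step 6: find(14) -> no change; set of 14 is {0, 10, 14}
Step 7: find(12) -> no change; set of 12 is {12}
Step 8: find(5) -> no change; set of 5 is {5}
Step 9: find(7) -> no change; set of 7 is {7}
Step 10: find(4) -> no change; set of 4 is {4}
Step 11: find(8) -> no change; set of 8 is {8}
Set of 10: {0, 10, 14}; 2 is not a member.

Answer: no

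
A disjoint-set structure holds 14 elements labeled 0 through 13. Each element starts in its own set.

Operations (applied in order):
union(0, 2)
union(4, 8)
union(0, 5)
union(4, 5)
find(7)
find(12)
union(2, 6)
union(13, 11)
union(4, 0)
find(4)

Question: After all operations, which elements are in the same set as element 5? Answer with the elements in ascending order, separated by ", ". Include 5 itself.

Answer: 0, 2, 4, 5, 6, 8

Derivation:
Step 1: union(0, 2) -> merged; set of 0 now {0, 2}
Step 2: union(4, 8) -> merged; set of 4 now {4, 8}
Step 3: union(0, 5) -> merged; set of 0 now {0, 2, 5}
Step 4: union(4, 5) -> merged; set of 4 now {0, 2, 4, 5, 8}
Step 5: find(7) -> no change; set of 7 is {7}
Step 6: find(12) -> no change; set of 12 is {12}
Step 7: union(2, 6) -> merged; set of 2 now {0, 2, 4, 5, 6, 8}
Step 8: union(13, 11) -> merged; set of 13 now {11, 13}
Step 9: union(4, 0) -> already same set; set of 4 now {0, 2, 4, 5, 6, 8}
Step 10: find(4) -> no change; set of 4 is {0, 2, 4, 5, 6, 8}
Component of 5: {0, 2, 4, 5, 6, 8}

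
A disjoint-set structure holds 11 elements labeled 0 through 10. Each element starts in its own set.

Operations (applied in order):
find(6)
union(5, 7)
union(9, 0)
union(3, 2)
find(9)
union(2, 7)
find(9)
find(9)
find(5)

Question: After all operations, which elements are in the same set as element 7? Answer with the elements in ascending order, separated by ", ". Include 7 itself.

Step 1: find(6) -> no change; set of 6 is {6}
Step 2: union(5, 7) -> merged; set of 5 now {5, 7}
Step 3: union(9, 0) -> merged; set of 9 now {0, 9}
Step 4: union(3, 2) -> merged; set of 3 now {2, 3}
Step 5: find(9) -> no change; set of 9 is {0, 9}
Step 6: union(2, 7) -> merged; set of 2 now {2, 3, 5, 7}
Step 7: find(9) -> no change; set of 9 is {0, 9}
Step 8: find(9) -> no change; set of 9 is {0, 9}
Step 9: find(5) -> no change; set of 5 is {2, 3, 5, 7}
Component of 7: {2, 3, 5, 7}

Answer: 2, 3, 5, 7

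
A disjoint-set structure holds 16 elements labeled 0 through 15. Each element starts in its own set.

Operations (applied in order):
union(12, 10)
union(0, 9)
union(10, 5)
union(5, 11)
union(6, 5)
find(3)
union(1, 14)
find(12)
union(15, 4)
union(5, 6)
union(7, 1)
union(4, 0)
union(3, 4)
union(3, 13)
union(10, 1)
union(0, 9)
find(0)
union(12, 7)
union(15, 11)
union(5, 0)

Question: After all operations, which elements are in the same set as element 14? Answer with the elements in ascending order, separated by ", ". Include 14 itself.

Step 1: union(12, 10) -> merged; set of 12 now {10, 12}
Step 2: union(0, 9) -> merged; set of 0 now {0, 9}
Step 3: union(10, 5) -> merged; set of 10 now {5, 10, 12}
Step 4: union(5, 11) -> merged; set of 5 now {5, 10, 11, 12}
Step 5: union(6, 5) -> merged; set of 6 now {5, 6, 10, 11, 12}
Step 6: find(3) -> no change; set of 3 is {3}
Step 7: union(1, 14) -> merged; set of 1 now {1, 14}
Step 8: find(12) -> no change; set of 12 is {5, 6, 10, 11, 12}
Step 9: union(15, 4) -> merged; set of 15 now {4, 15}
Step 10: union(5, 6) -> already same set; set of 5 now {5, 6, 10, 11, 12}
Step 11: union(7, 1) -> merged; set of 7 now {1, 7, 14}
Step 12: union(4, 0) -> merged; set of 4 now {0, 4, 9, 15}
Step 13: union(3, 4) -> merged; set of 3 now {0, 3, 4, 9, 15}
Step 14: union(3, 13) -> merged; set of 3 now {0, 3, 4, 9, 13, 15}
Step 15: union(10, 1) -> merged; set of 10 now {1, 5, 6, 7, 10, 11, 12, 14}
Step 16: union(0, 9) -> already same set; set of 0 now {0, 3, 4, 9, 13, 15}
Step 17: find(0) -> no change; set of 0 is {0, 3, 4, 9, 13, 15}
Step 18: union(12, 7) -> already same set; set of 12 now {1, 5, 6, 7, 10, 11, 12, 14}
Step 19: union(15, 11) -> merged; set of 15 now {0, 1, 3, 4, 5, 6, 7, 9, 10, 11, 12, 13, 14, 15}
Step 20: union(5, 0) -> already same set; set of 5 now {0, 1, 3, 4, 5, 6, 7, 9, 10, 11, 12, 13, 14, 15}
Component of 14: {0, 1, 3, 4, 5, 6, 7, 9, 10, 11, 12, 13, 14, 15}

Answer: 0, 1, 3, 4, 5, 6, 7, 9, 10, 11, 12, 13, 14, 15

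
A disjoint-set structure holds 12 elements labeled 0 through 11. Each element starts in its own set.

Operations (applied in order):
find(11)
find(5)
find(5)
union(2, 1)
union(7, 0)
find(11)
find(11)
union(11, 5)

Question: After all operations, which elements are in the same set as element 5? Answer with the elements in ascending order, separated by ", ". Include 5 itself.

Step 1: find(11) -> no change; set of 11 is {11}
Step 2: find(5) -> no change; set of 5 is {5}
Step 3: find(5) -> no change; set of 5 is {5}
Step 4: union(2, 1) -> merged; set of 2 now {1, 2}
Step 5: union(7, 0) -> merged; set of 7 now {0, 7}
Step 6: find(11) -> no change; set of 11 is {11}
Step 7: find(11) -> no change; set of 11 is {11}
Step 8: union(11, 5) -> merged; set of 11 now {5, 11}
Component of 5: {5, 11}

Answer: 5, 11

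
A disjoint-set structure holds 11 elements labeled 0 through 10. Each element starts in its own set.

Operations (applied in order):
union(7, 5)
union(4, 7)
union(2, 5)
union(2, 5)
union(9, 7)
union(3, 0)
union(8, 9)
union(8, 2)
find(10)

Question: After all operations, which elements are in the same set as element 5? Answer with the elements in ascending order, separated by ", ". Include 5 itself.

Answer: 2, 4, 5, 7, 8, 9

Derivation:
Step 1: union(7, 5) -> merged; set of 7 now {5, 7}
Step 2: union(4, 7) -> merged; set of 4 now {4, 5, 7}
Step 3: union(2, 5) -> merged; set of 2 now {2, 4, 5, 7}
Step 4: union(2, 5) -> already same set; set of 2 now {2, 4, 5, 7}
Step 5: union(9, 7) -> merged; set of 9 now {2, 4, 5, 7, 9}
Step 6: union(3, 0) -> merged; set of 3 now {0, 3}
Step 7: union(8, 9) -> merged; set of 8 now {2, 4, 5, 7, 8, 9}
Step 8: union(8, 2) -> already same set; set of 8 now {2, 4, 5, 7, 8, 9}
Step 9: find(10) -> no change; set of 10 is {10}
Component of 5: {2, 4, 5, 7, 8, 9}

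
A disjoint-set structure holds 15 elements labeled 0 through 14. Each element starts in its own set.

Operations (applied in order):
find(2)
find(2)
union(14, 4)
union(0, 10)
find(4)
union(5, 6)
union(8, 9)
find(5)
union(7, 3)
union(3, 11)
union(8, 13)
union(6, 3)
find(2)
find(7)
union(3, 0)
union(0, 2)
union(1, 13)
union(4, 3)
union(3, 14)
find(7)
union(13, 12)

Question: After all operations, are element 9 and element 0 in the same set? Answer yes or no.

Step 1: find(2) -> no change; set of 2 is {2}
Step 2: find(2) -> no change; set of 2 is {2}
Step 3: union(14, 4) -> merged; set of 14 now {4, 14}
Step 4: union(0, 10) -> merged; set of 0 now {0, 10}
Step 5: find(4) -> no change; set of 4 is {4, 14}
Step 6: union(5, 6) -> merged; set of 5 now {5, 6}
Step 7: union(8, 9) -> merged; set of 8 now {8, 9}
Step 8: find(5) -> no change; set of 5 is {5, 6}
Step 9: union(7, 3) -> merged; set of 7 now {3, 7}
Step 10: union(3, 11) -> merged; set of 3 now {3, 7, 11}
Step 11: union(8, 13) -> merged; set of 8 now {8, 9, 13}
Step 12: union(6, 3) -> merged; set of 6 now {3, 5, 6, 7, 11}
Step 13: find(2) -> no change; set of 2 is {2}
Step 14: find(7) -> no change; set of 7 is {3, 5, 6, 7, 11}
Step 15: union(3, 0) -> merged; set of 3 now {0, 3, 5, 6, 7, 10, 11}
Step 16: union(0, 2) -> merged; set of 0 now {0, 2, 3, 5, 6, 7, 10, 11}
Step 17: union(1, 13) -> merged; set of 1 now {1, 8, 9, 13}
Step 18: union(4, 3) -> merged; set of 4 now {0, 2, 3, 4, 5, 6, 7, 10, 11, 14}
Step 19: union(3, 14) -> already same set; set of 3 now {0, 2, 3, 4, 5, 6, 7, 10, 11, 14}
Step 20: find(7) -> no change; set of 7 is {0, 2, 3, 4, 5, 6, 7, 10, 11, 14}
Step 21: union(13, 12) -> merged; set of 13 now {1, 8, 9, 12, 13}
Set of 9: {1, 8, 9, 12, 13}; 0 is not a member.

Answer: no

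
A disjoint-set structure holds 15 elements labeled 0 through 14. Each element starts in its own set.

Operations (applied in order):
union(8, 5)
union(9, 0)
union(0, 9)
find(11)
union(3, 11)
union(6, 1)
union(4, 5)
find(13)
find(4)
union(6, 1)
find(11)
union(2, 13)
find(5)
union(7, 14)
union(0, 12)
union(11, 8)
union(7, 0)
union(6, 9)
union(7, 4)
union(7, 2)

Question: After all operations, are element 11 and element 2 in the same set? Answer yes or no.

Step 1: union(8, 5) -> merged; set of 8 now {5, 8}
Step 2: union(9, 0) -> merged; set of 9 now {0, 9}
Step 3: union(0, 9) -> already same set; set of 0 now {0, 9}
Step 4: find(11) -> no change; set of 11 is {11}
Step 5: union(3, 11) -> merged; set of 3 now {3, 11}
Step 6: union(6, 1) -> merged; set of 6 now {1, 6}
Step 7: union(4, 5) -> merged; set of 4 now {4, 5, 8}
Step 8: find(13) -> no change; set of 13 is {13}
Step 9: find(4) -> no change; set of 4 is {4, 5, 8}
Step 10: union(6, 1) -> already same set; set of 6 now {1, 6}
Step 11: find(11) -> no change; set of 11 is {3, 11}
Step 12: union(2, 13) -> merged; set of 2 now {2, 13}
Step 13: find(5) -> no change; set of 5 is {4, 5, 8}
Step 14: union(7, 14) -> merged; set of 7 now {7, 14}
Step 15: union(0, 12) -> merged; set of 0 now {0, 9, 12}
Step 16: union(11, 8) -> merged; set of 11 now {3, 4, 5, 8, 11}
Step 17: union(7, 0) -> merged; set of 7 now {0, 7, 9, 12, 14}
Step 18: union(6, 9) -> merged; set of 6 now {0, 1, 6, 7, 9, 12, 14}
Step 19: union(7, 4) -> merged; set of 7 now {0, 1, 3, 4, 5, 6, 7, 8, 9, 11, 12, 14}
Step 20: union(7, 2) -> merged; set of 7 now {0, 1, 2, 3, 4, 5, 6, 7, 8, 9, 11, 12, 13, 14}
Set of 11: {0, 1, 2, 3, 4, 5, 6, 7, 8, 9, 11, 12, 13, 14}; 2 is a member.

Answer: yes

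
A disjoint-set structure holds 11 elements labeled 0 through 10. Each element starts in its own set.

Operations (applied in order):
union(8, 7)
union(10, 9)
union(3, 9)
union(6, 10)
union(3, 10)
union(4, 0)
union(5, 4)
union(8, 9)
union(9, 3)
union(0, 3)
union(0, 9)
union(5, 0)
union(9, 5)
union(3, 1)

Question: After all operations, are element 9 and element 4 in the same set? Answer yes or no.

Step 1: union(8, 7) -> merged; set of 8 now {7, 8}
Step 2: union(10, 9) -> merged; set of 10 now {9, 10}
Step 3: union(3, 9) -> merged; set of 3 now {3, 9, 10}
Step 4: union(6, 10) -> merged; set of 6 now {3, 6, 9, 10}
Step 5: union(3, 10) -> already same set; set of 3 now {3, 6, 9, 10}
Step 6: union(4, 0) -> merged; set of 4 now {0, 4}
Step 7: union(5, 4) -> merged; set of 5 now {0, 4, 5}
Step 8: union(8, 9) -> merged; set of 8 now {3, 6, 7, 8, 9, 10}
Step 9: union(9, 3) -> already same set; set of 9 now {3, 6, 7, 8, 9, 10}
Step 10: union(0, 3) -> merged; set of 0 now {0, 3, 4, 5, 6, 7, 8, 9, 10}
Step 11: union(0, 9) -> already same set; set of 0 now {0, 3, 4, 5, 6, 7, 8, 9, 10}
Step 12: union(5, 0) -> already same set; set of 5 now {0, 3, 4, 5, 6, 7, 8, 9, 10}
Step 13: union(9, 5) -> already same set; set of 9 now {0, 3, 4, 5, 6, 7, 8, 9, 10}
Step 14: union(3, 1) -> merged; set of 3 now {0, 1, 3, 4, 5, 6, 7, 8, 9, 10}
Set of 9: {0, 1, 3, 4, 5, 6, 7, 8, 9, 10}; 4 is a member.

Answer: yes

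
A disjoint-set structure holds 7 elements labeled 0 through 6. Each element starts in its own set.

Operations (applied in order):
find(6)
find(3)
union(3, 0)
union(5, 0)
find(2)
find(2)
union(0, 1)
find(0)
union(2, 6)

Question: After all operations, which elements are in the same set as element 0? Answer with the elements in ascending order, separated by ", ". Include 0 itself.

Answer: 0, 1, 3, 5

Derivation:
Step 1: find(6) -> no change; set of 6 is {6}
Step 2: find(3) -> no change; set of 3 is {3}
Step 3: union(3, 0) -> merged; set of 3 now {0, 3}
Step 4: union(5, 0) -> merged; set of 5 now {0, 3, 5}
Step 5: find(2) -> no change; set of 2 is {2}
Step 6: find(2) -> no change; set of 2 is {2}
Step 7: union(0, 1) -> merged; set of 0 now {0, 1, 3, 5}
Step 8: find(0) -> no change; set of 0 is {0, 1, 3, 5}
Step 9: union(2, 6) -> merged; set of 2 now {2, 6}
Component of 0: {0, 1, 3, 5}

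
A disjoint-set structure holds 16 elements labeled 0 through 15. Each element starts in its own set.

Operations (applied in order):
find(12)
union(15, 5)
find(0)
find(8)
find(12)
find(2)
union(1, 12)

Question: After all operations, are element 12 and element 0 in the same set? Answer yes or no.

Answer: no

Derivation:
Step 1: find(12) -> no change; set of 12 is {12}
Step 2: union(15, 5) -> merged; set of 15 now {5, 15}
Step 3: find(0) -> no change; set of 0 is {0}
Step 4: find(8) -> no change; set of 8 is {8}
Step 5: find(12) -> no change; set of 12 is {12}
Step 6: find(2) -> no change; set of 2 is {2}
Step 7: union(1, 12) -> merged; set of 1 now {1, 12}
Set of 12: {1, 12}; 0 is not a member.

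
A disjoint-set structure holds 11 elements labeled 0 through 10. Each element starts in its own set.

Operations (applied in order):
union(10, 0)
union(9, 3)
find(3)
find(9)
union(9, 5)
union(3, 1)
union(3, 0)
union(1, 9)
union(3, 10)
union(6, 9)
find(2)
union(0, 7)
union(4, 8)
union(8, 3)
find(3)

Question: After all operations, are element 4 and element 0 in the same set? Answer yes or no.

Answer: yes

Derivation:
Step 1: union(10, 0) -> merged; set of 10 now {0, 10}
Step 2: union(9, 3) -> merged; set of 9 now {3, 9}
Step 3: find(3) -> no change; set of 3 is {3, 9}
Step 4: find(9) -> no change; set of 9 is {3, 9}
Step 5: union(9, 5) -> merged; set of 9 now {3, 5, 9}
Step 6: union(3, 1) -> merged; set of 3 now {1, 3, 5, 9}
Step 7: union(3, 0) -> merged; set of 3 now {0, 1, 3, 5, 9, 10}
Step 8: union(1, 9) -> already same set; set of 1 now {0, 1, 3, 5, 9, 10}
Step 9: union(3, 10) -> already same set; set of 3 now {0, 1, 3, 5, 9, 10}
Step 10: union(6, 9) -> merged; set of 6 now {0, 1, 3, 5, 6, 9, 10}
Step 11: find(2) -> no change; set of 2 is {2}
Step 12: union(0, 7) -> merged; set of 0 now {0, 1, 3, 5, 6, 7, 9, 10}
Step 13: union(4, 8) -> merged; set of 4 now {4, 8}
Step 14: union(8, 3) -> merged; set of 8 now {0, 1, 3, 4, 5, 6, 7, 8, 9, 10}
Step 15: find(3) -> no change; set of 3 is {0, 1, 3, 4, 5, 6, 7, 8, 9, 10}
Set of 4: {0, 1, 3, 4, 5, 6, 7, 8, 9, 10}; 0 is a member.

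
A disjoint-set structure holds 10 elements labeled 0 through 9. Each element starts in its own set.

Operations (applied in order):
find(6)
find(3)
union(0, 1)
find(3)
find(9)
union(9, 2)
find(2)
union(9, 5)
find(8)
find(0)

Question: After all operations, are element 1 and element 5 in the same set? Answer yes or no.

Step 1: find(6) -> no change; set of 6 is {6}
Step 2: find(3) -> no change; set of 3 is {3}
Step 3: union(0, 1) -> merged; set of 0 now {0, 1}
Step 4: find(3) -> no change; set of 3 is {3}
Step 5: find(9) -> no change; set of 9 is {9}
Step 6: union(9, 2) -> merged; set of 9 now {2, 9}
Step 7: find(2) -> no change; set of 2 is {2, 9}
Step 8: union(9, 5) -> merged; set of 9 now {2, 5, 9}
Step 9: find(8) -> no change; set of 8 is {8}
Step 10: find(0) -> no change; set of 0 is {0, 1}
Set of 1: {0, 1}; 5 is not a member.

Answer: no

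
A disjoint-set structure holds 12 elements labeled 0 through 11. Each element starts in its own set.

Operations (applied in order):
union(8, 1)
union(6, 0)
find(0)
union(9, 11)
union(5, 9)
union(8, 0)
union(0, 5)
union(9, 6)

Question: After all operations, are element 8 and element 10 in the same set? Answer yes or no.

Step 1: union(8, 1) -> merged; set of 8 now {1, 8}
Step 2: union(6, 0) -> merged; set of 6 now {0, 6}
Step 3: find(0) -> no change; set of 0 is {0, 6}
Step 4: union(9, 11) -> merged; set of 9 now {9, 11}
Step 5: union(5, 9) -> merged; set of 5 now {5, 9, 11}
Step 6: union(8, 0) -> merged; set of 8 now {0, 1, 6, 8}
Step 7: union(0, 5) -> merged; set of 0 now {0, 1, 5, 6, 8, 9, 11}
Step 8: union(9, 6) -> already same set; set of 9 now {0, 1, 5, 6, 8, 9, 11}
Set of 8: {0, 1, 5, 6, 8, 9, 11}; 10 is not a member.

Answer: no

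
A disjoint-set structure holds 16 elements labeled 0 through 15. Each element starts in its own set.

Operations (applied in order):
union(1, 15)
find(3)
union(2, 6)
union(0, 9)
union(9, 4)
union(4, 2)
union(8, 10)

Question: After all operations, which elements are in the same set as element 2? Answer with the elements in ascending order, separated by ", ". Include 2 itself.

Answer: 0, 2, 4, 6, 9

Derivation:
Step 1: union(1, 15) -> merged; set of 1 now {1, 15}
Step 2: find(3) -> no change; set of 3 is {3}
Step 3: union(2, 6) -> merged; set of 2 now {2, 6}
Step 4: union(0, 9) -> merged; set of 0 now {0, 9}
Step 5: union(9, 4) -> merged; set of 9 now {0, 4, 9}
Step 6: union(4, 2) -> merged; set of 4 now {0, 2, 4, 6, 9}
Step 7: union(8, 10) -> merged; set of 8 now {8, 10}
Component of 2: {0, 2, 4, 6, 9}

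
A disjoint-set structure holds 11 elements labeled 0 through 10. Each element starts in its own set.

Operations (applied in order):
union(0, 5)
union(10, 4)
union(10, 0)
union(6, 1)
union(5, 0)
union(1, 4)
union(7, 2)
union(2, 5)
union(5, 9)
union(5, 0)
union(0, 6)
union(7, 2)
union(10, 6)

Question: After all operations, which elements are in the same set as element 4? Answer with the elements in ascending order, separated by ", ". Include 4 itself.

Answer: 0, 1, 2, 4, 5, 6, 7, 9, 10

Derivation:
Step 1: union(0, 5) -> merged; set of 0 now {0, 5}
Step 2: union(10, 4) -> merged; set of 10 now {4, 10}
Step 3: union(10, 0) -> merged; set of 10 now {0, 4, 5, 10}
Step 4: union(6, 1) -> merged; set of 6 now {1, 6}
Step 5: union(5, 0) -> already same set; set of 5 now {0, 4, 5, 10}
Step 6: union(1, 4) -> merged; set of 1 now {0, 1, 4, 5, 6, 10}
Step 7: union(7, 2) -> merged; set of 7 now {2, 7}
Step 8: union(2, 5) -> merged; set of 2 now {0, 1, 2, 4, 5, 6, 7, 10}
Step 9: union(5, 9) -> merged; set of 5 now {0, 1, 2, 4, 5, 6, 7, 9, 10}
Step 10: union(5, 0) -> already same set; set of 5 now {0, 1, 2, 4, 5, 6, 7, 9, 10}
Step 11: union(0, 6) -> already same set; set of 0 now {0, 1, 2, 4, 5, 6, 7, 9, 10}
Step 12: union(7, 2) -> already same set; set of 7 now {0, 1, 2, 4, 5, 6, 7, 9, 10}
Step 13: union(10, 6) -> already same set; set of 10 now {0, 1, 2, 4, 5, 6, 7, 9, 10}
Component of 4: {0, 1, 2, 4, 5, 6, 7, 9, 10}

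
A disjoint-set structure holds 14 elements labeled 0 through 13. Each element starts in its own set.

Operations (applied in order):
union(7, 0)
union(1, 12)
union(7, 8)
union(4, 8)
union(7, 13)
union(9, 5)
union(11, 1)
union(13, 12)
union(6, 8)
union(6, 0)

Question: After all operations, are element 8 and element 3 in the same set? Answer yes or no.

Answer: no

Derivation:
Step 1: union(7, 0) -> merged; set of 7 now {0, 7}
Step 2: union(1, 12) -> merged; set of 1 now {1, 12}
Step 3: union(7, 8) -> merged; set of 7 now {0, 7, 8}
Step 4: union(4, 8) -> merged; set of 4 now {0, 4, 7, 8}
Step 5: union(7, 13) -> merged; set of 7 now {0, 4, 7, 8, 13}
Step 6: union(9, 5) -> merged; set of 9 now {5, 9}
Step 7: union(11, 1) -> merged; set of 11 now {1, 11, 12}
Step 8: union(13, 12) -> merged; set of 13 now {0, 1, 4, 7, 8, 11, 12, 13}
Step 9: union(6, 8) -> merged; set of 6 now {0, 1, 4, 6, 7, 8, 11, 12, 13}
Step 10: union(6, 0) -> already same set; set of 6 now {0, 1, 4, 6, 7, 8, 11, 12, 13}
Set of 8: {0, 1, 4, 6, 7, 8, 11, 12, 13}; 3 is not a member.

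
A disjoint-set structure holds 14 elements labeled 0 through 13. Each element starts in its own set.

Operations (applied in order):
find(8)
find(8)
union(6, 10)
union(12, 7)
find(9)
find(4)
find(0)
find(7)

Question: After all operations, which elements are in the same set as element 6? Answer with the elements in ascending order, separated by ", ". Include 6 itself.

Answer: 6, 10

Derivation:
Step 1: find(8) -> no change; set of 8 is {8}
Step 2: find(8) -> no change; set of 8 is {8}
Step 3: union(6, 10) -> merged; set of 6 now {6, 10}
Step 4: union(12, 7) -> merged; set of 12 now {7, 12}
Step 5: find(9) -> no change; set of 9 is {9}
Step 6: find(4) -> no change; set of 4 is {4}
Step 7: find(0) -> no change; set of 0 is {0}
Step 8: find(7) -> no change; set of 7 is {7, 12}
Component of 6: {6, 10}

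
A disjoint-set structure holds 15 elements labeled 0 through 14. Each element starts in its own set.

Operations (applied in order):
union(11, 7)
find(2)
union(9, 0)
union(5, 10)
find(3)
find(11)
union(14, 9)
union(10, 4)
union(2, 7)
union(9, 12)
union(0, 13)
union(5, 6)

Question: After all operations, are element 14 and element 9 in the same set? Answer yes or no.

Step 1: union(11, 7) -> merged; set of 11 now {7, 11}
Step 2: find(2) -> no change; set of 2 is {2}
Step 3: union(9, 0) -> merged; set of 9 now {0, 9}
Step 4: union(5, 10) -> merged; set of 5 now {5, 10}
Step 5: find(3) -> no change; set of 3 is {3}
Step 6: find(11) -> no change; set of 11 is {7, 11}
Step 7: union(14, 9) -> merged; set of 14 now {0, 9, 14}
Step 8: union(10, 4) -> merged; set of 10 now {4, 5, 10}
Step 9: union(2, 7) -> merged; set of 2 now {2, 7, 11}
Step 10: union(9, 12) -> merged; set of 9 now {0, 9, 12, 14}
Step 11: union(0, 13) -> merged; set of 0 now {0, 9, 12, 13, 14}
Step 12: union(5, 6) -> merged; set of 5 now {4, 5, 6, 10}
Set of 14: {0, 9, 12, 13, 14}; 9 is a member.

Answer: yes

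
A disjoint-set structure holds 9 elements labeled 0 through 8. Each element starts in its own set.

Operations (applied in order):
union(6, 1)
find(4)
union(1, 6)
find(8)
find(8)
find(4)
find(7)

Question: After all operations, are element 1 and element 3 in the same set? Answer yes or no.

Step 1: union(6, 1) -> merged; set of 6 now {1, 6}
Step 2: find(4) -> no change; set of 4 is {4}
Step 3: union(1, 6) -> already same set; set of 1 now {1, 6}
Step 4: find(8) -> no change; set of 8 is {8}
Step 5: find(8) -> no change; set of 8 is {8}
Step 6: find(4) -> no change; set of 4 is {4}
Step 7: find(7) -> no change; set of 7 is {7}
Set of 1: {1, 6}; 3 is not a member.

Answer: no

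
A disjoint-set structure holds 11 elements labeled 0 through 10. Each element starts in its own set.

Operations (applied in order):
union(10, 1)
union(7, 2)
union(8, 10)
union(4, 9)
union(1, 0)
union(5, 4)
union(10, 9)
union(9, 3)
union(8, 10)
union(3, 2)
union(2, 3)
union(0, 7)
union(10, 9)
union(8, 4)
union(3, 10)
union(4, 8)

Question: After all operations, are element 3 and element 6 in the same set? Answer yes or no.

Step 1: union(10, 1) -> merged; set of 10 now {1, 10}
Step 2: union(7, 2) -> merged; set of 7 now {2, 7}
Step 3: union(8, 10) -> merged; set of 8 now {1, 8, 10}
Step 4: union(4, 9) -> merged; set of 4 now {4, 9}
Step 5: union(1, 0) -> merged; set of 1 now {0, 1, 8, 10}
Step 6: union(5, 4) -> merged; set of 5 now {4, 5, 9}
Step 7: union(10, 9) -> merged; set of 10 now {0, 1, 4, 5, 8, 9, 10}
Step 8: union(9, 3) -> merged; set of 9 now {0, 1, 3, 4, 5, 8, 9, 10}
Step 9: union(8, 10) -> already same set; set of 8 now {0, 1, 3, 4, 5, 8, 9, 10}
Step 10: union(3, 2) -> merged; set of 3 now {0, 1, 2, 3, 4, 5, 7, 8, 9, 10}
Step 11: union(2, 3) -> already same set; set of 2 now {0, 1, 2, 3, 4, 5, 7, 8, 9, 10}
Step 12: union(0, 7) -> already same set; set of 0 now {0, 1, 2, 3, 4, 5, 7, 8, 9, 10}
Step 13: union(10, 9) -> already same set; set of 10 now {0, 1, 2, 3, 4, 5, 7, 8, 9, 10}
Step 14: union(8, 4) -> already same set; set of 8 now {0, 1, 2, 3, 4, 5, 7, 8, 9, 10}
Step 15: union(3, 10) -> already same set; set of 3 now {0, 1, 2, 3, 4, 5, 7, 8, 9, 10}
Step 16: union(4, 8) -> already same set; set of 4 now {0, 1, 2, 3, 4, 5, 7, 8, 9, 10}
Set of 3: {0, 1, 2, 3, 4, 5, 7, 8, 9, 10}; 6 is not a member.

Answer: no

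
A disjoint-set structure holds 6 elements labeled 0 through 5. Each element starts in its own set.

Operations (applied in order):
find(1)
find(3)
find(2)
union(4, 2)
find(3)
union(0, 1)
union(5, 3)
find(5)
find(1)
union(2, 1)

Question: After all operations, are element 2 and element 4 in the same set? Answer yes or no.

Answer: yes

Derivation:
Step 1: find(1) -> no change; set of 1 is {1}
Step 2: find(3) -> no change; set of 3 is {3}
Step 3: find(2) -> no change; set of 2 is {2}
Step 4: union(4, 2) -> merged; set of 4 now {2, 4}
Step 5: find(3) -> no change; set of 3 is {3}
Step 6: union(0, 1) -> merged; set of 0 now {0, 1}
Step 7: union(5, 3) -> merged; set of 5 now {3, 5}
Step 8: find(5) -> no change; set of 5 is {3, 5}
Step 9: find(1) -> no change; set of 1 is {0, 1}
Step 10: union(2, 1) -> merged; set of 2 now {0, 1, 2, 4}
Set of 2: {0, 1, 2, 4}; 4 is a member.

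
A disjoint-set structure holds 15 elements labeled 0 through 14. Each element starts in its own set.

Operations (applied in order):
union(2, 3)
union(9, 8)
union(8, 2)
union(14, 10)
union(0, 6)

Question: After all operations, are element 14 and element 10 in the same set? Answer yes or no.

Step 1: union(2, 3) -> merged; set of 2 now {2, 3}
Step 2: union(9, 8) -> merged; set of 9 now {8, 9}
Step 3: union(8, 2) -> merged; set of 8 now {2, 3, 8, 9}
Step 4: union(14, 10) -> merged; set of 14 now {10, 14}
Step 5: union(0, 6) -> merged; set of 0 now {0, 6}
Set of 14: {10, 14}; 10 is a member.

Answer: yes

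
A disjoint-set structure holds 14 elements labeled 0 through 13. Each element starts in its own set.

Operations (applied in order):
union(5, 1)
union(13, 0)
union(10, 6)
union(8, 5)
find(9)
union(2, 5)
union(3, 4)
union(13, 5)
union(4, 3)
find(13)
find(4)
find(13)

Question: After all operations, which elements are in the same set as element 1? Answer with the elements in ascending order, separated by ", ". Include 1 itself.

Answer: 0, 1, 2, 5, 8, 13

Derivation:
Step 1: union(5, 1) -> merged; set of 5 now {1, 5}
Step 2: union(13, 0) -> merged; set of 13 now {0, 13}
Step 3: union(10, 6) -> merged; set of 10 now {6, 10}
Step 4: union(8, 5) -> merged; set of 8 now {1, 5, 8}
Step 5: find(9) -> no change; set of 9 is {9}
Step 6: union(2, 5) -> merged; set of 2 now {1, 2, 5, 8}
Step 7: union(3, 4) -> merged; set of 3 now {3, 4}
Step 8: union(13, 5) -> merged; set of 13 now {0, 1, 2, 5, 8, 13}
Step 9: union(4, 3) -> already same set; set of 4 now {3, 4}
Step 10: find(13) -> no change; set of 13 is {0, 1, 2, 5, 8, 13}
Step 11: find(4) -> no change; set of 4 is {3, 4}
Step 12: find(13) -> no change; set of 13 is {0, 1, 2, 5, 8, 13}
Component of 1: {0, 1, 2, 5, 8, 13}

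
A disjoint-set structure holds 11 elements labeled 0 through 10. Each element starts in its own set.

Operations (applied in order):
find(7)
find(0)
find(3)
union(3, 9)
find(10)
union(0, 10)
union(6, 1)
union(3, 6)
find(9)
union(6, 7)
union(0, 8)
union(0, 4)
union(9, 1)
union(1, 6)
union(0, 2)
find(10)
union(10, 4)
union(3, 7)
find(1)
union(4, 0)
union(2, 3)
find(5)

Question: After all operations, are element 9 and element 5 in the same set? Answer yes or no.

Answer: no

Derivation:
Step 1: find(7) -> no change; set of 7 is {7}
Step 2: find(0) -> no change; set of 0 is {0}
Step 3: find(3) -> no change; set of 3 is {3}
Step 4: union(3, 9) -> merged; set of 3 now {3, 9}
Step 5: find(10) -> no change; set of 10 is {10}
Step 6: union(0, 10) -> merged; set of 0 now {0, 10}
Step 7: union(6, 1) -> merged; set of 6 now {1, 6}
Step 8: union(3, 6) -> merged; set of 3 now {1, 3, 6, 9}
Step 9: find(9) -> no change; set of 9 is {1, 3, 6, 9}
Step 10: union(6, 7) -> merged; set of 6 now {1, 3, 6, 7, 9}
Step 11: union(0, 8) -> merged; set of 0 now {0, 8, 10}
Step 12: union(0, 4) -> merged; set of 0 now {0, 4, 8, 10}
Step 13: union(9, 1) -> already same set; set of 9 now {1, 3, 6, 7, 9}
Step 14: union(1, 6) -> already same set; set of 1 now {1, 3, 6, 7, 9}
Step 15: union(0, 2) -> merged; set of 0 now {0, 2, 4, 8, 10}
Step 16: find(10) -> no change; set of 10 is {0, 2, 4, 8, 10}
Step 17: union(10, 4) -> already same set; set of 10 now {0, 2, 4, 8, 10}
Step 18: union(3, 7) -> already same set; set of 3 now {1, 3, 6, 7, 9}
Step 19: find(1) -> no change; set of 1 is {1, 3, 6, 7, 9}
Step 20: union(4, 0) -> already same set; set of 4 now {0, 2, 4, 8, 10}
Step 21: union(2, 3) -> merged; set of 2 now {0, 1, 2, 3, 4, 6, 7, 8, 9, 10}
Step 22: find(5) -> no change; set of 5 is {5}
Set of 9: {0, 1, 2, 3, 4, 6, 7, 8, 9, 10}; 5 is not a member.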